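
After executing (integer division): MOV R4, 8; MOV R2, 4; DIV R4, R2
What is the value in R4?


Register state trace:
  MOV R4, 8  → R4 = 8
  MOV R2, 4  → R2 = 4
  DIV R4, R2  → R4 = 8 // 4 = 2
Final: R4 = 2

2


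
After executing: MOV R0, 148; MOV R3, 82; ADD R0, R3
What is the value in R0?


Register state trace:
  MOV R0, 148  → R0 = 148
  MOV R3, 82  → R3 = 82
  ADD R0, R3  → R0 = 148 + 82 = 230
Final: R0 = 230

230


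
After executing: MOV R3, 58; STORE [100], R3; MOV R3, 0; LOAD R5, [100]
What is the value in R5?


Register and memory trace:
  MOV R3, 58  → R3 = 58
  STORE [100], R3  → mem[100] = 58
  MOV R3, 0  → R3 = 0
  LOAD R5, [100]  → R5 = mem[100] = 58
Final: R5 = 58

58


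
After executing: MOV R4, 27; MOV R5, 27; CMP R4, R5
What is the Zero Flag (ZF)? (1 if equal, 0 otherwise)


Register state trace:
  MOV R4, 27  → R4 = 27
  MOV R5, 27  → R5 = 27
  CMP R4, R5  → computes 27 - 27 = 0
  Result is zero, so values are equal
ZF = 1

1


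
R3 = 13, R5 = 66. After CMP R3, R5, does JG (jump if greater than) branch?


Trace:
  R3 = 13, R5 = 66
  CMP R3, R5  → compares 13 vs 66
  JG checks: is 13 greater than 66?
  13 < 66, so condition is false
Branch taken: No

No


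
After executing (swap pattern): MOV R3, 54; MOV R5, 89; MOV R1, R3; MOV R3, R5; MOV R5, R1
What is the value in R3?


Register state trace (swap pattern):
  MOV R3, 54  → R3 = 54
  MOV R5, 89  → R5 = 89
  MOV R1, R3  → R1 = 54  (save R3)
  MOV R3, R5  → R3 = 89  (R3 gets R5's value)
  MOV R5, R1  → R5 = 54  (R5 gets saved value)
Final: R3 = 89

89


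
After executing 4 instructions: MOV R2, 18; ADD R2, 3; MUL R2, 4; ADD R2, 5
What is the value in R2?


Register state trace:
  MOV R2, 18  → R2 = 18
  ADD R2, 3  → R2 = 18 + 3 = 21
  MUL R2, 4  → R2 = 21 * 4 = 84
  ADD R2, 5  → R2 = 84 + 5 = 89
Final: R2 = 89

89


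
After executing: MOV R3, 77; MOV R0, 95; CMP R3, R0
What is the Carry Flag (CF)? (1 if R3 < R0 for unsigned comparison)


Register state trace:
  MOV R3, 77  → R3 = 77
  MOV R0, 95  → R0 = 95
  CMP R3, R0  → unsigned 77 - 95: borrow occurs
  77 < 95, so CF = 1
CF = 1

1


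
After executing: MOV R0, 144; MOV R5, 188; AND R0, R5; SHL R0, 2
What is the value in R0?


Register state trace:
  MOV R0, 144  → R0 = 144 (0b10010000)
  MOV R5, 188  → R5 = 188 (0b10111100)
  AND R0, R5  → R0 = 144 AND 188 = 144 (0b10010000)
  SHL R0, 2  → R0 = 144 << 2 = 576
Final: R0 = 576

576


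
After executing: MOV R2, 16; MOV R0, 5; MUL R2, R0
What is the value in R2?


Register state trace:
  MOV R2, 16  → R2 = 16
  MOV R0, 5  → R0 = 5
  MUL R2, R0  → R2 = 16 * 5 = 80
Final: R2 = 80

80


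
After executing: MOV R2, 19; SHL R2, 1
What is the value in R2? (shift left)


Register state trace:
  MOV R2, 19  → R2 = 19
  SHL R2, 1  → R2 = 19 << 1 = 19 * 2^1 = 38
Final: R2 = 38

38


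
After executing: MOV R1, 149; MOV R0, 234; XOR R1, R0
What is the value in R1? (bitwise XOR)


Register state trace:
  MOV R1, 149  → R1 = 149 (0b10010101)
  MOV R0, 234  → R0 = 234 (0b11101010)
  XOR R1, R0  → R1 = 149 XOR 234 = 127 (0b01111111)
Final: R1 = 127

127


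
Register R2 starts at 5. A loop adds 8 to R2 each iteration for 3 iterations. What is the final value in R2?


Starting value: R2 = 5
  Iter 1: R2 = 5 + 8 = 13
  Iter 2: R2 = 13 + 8 = 21
  Iter 3: R2 = 21 + 8 = 29
Final: R2 = 29

29


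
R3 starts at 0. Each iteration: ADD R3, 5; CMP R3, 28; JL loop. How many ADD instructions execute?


Loop trace (R3 starts at 0, target 28, step 5):
  ADD #1: R3 = 0 + 5 = 5  → 5 < 28, loop
  ADD #2: R3 = 5 + 5 = 10  → 10 < 28, loop
  ADD #3: R3 = 10 + 5 = 15  → 15 < 28, loop
  ADD #4: R3 = 15 + 5 = 20  → 20 < 28, loop
  ADD #5: R3 = 20 + 5 = 25  → 25 < 28, loop
  ADD #6: R3 = 25 + 5 = 30  → 30 >= 28, exit
Total ADD instructions: 6

6


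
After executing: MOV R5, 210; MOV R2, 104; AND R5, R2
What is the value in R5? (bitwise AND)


Register state trace:
  MOV R5, 210  → R5 = 210 (0b11010010)
  MOV R2, 104  → R2 = 104 (0b01101000)
  AND R5, R2  → R5 = 210 AND 104 = 64 (0b01000000)
Final: R5 = 64

64


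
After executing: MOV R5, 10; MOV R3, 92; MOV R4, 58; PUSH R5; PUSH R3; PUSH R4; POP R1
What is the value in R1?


Stack trace (top is rightmost):
  MOV R5, 10  → R5 = 10
  MOV R3, 92  → R3 = 92
  MOV R4, 58  → R4 = 58
  PUSH R5  → stack: [10]
  PUSH R3  → stack: [10, 92]
  PUSH R4  → stack: [10, 92, 58]
  POP R1  → R1 = 58, stack: [10, 92]
Final: R1 = 58

58


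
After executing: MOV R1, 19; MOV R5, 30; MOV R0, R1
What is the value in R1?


Register state trace:
  MOV R1, 19  → R1 = 19
  MOV R5, 30  → R5 = 30
  MOV R0, R1  → R0 = 19
Final: R1 = 19

19


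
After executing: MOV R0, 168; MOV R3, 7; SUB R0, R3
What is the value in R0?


Register state trace:
  MOV R0, 168  → R0 = 168
  MOV R3, 7  → R3 = 7
  SUB R0, R3  → R0 = 168 - 7 = 161
Final: R0 = 161

161


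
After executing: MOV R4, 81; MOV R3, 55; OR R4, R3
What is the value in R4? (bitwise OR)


Register state trace:
  MOV R4, 81  → R4 = 81 (0b01010001)
  MOV R3, 55  → R3 = 55 (0b00110111)
  OR R4, R3   → R4 = 81 OR 55 = 119 (0b01110111)
Final: R4 = 119

119


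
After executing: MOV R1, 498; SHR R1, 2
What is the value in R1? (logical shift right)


Register state trace:
  MOV R1, 498  → R1 = 498
  SHR R1, 2  → R1 = 498 >> 2 = 498 // 2^2 = 124
Final: R1 = 124

124


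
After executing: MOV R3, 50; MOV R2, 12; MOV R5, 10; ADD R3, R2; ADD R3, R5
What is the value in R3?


Register state trace:
  MOV R3, 50  → R3 = 50
  MOV R2, 12  → R2 = 12
  MOV R5, 10  → R5 = 10
  ADD R3, R2  → R3 = 50 + 12 = 62
  ADD R3, R5  → R3 = 62 + 10 = 72
Final: R3 = 72

72


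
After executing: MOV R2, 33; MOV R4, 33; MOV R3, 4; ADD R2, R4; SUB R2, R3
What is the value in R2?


Register state trace:
  MOV R2, 33  → R2 = 33
  MOV R4, 33  → R4 = 33
  MOV R3, 4  → R3 = 4
  ADD R2, R4  → R2 = 33 + 33 = 66
  SUB R2, R3  → R2 = 66 - 4 = 62
Final: R2 = 62

62


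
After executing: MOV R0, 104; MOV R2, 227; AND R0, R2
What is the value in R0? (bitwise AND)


Register state trace:
  MOV R0, 104  → R0 = 104 (0b01101000)
  MOV R2, 227  → R2 = 227 (0b11100011)
  AND R0, R2  → R0 = 104 AND 227 = 96 (0b01100000)
Final: R0 = 96

96


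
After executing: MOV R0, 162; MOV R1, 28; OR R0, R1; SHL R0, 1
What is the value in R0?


Register state trace:
  MOV R0, 162  → R0 = 162 (0b10100010)
  MOV R1, 28  → R1 = 28 (0b00011100)
  OR R0, R1  → R0 = 162 OR 28 = 190 (0b10111110)
  SHL R0, 1  → R0 = 190 << 1 = 380
Final: R0 = 380

380


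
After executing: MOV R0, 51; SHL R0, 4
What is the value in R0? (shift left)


Register state trace:
  MOV R0, 51  → R0 = 51
  SHL R0, 4  → R0 = 51 << 4 = 51 * 2^4 = 816
Final: R0 = 816

816


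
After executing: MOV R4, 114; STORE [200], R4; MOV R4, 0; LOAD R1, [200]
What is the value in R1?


Register and memory trace:
  MOV R4, 114  → R4 = 114
  STORE [200], R4  → mem[200] = 114
  MOV R4, 0  → R4 = 0
  LOAD R1, [200]  → R1 = mem[200] = 114
Final: R1 = 114

114


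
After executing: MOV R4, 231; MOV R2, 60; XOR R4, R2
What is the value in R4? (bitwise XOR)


Register state trace:
  MOV R4, 231  → R4 = 231 (0b11100111)
  MOV R2, 60  → R2 = 60 (0b00111100)
  XOR R4, R2  → R4 = 231 XOR 60 = 219 (0b11011011)
Final: R4 = 219

219


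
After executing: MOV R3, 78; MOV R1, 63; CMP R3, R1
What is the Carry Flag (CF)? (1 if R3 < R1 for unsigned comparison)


Register state trace:
  MOV R3, 78  → R3 = 78
  MOV R1, 63  → R1 = 63
  CMP R3, R1  → unsigned 78 - 63: no borrow
  78 >= 63, so CF = 0
CF = 0

0


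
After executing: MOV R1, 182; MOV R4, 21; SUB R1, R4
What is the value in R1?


Register state trace:
  MOV R1, 182  → R1 = 182
  MOV R4, 21  → R4 = 21
  SUB R1, R4  → R1 = 182 - 21 = 161
Final: R1 = 161

161


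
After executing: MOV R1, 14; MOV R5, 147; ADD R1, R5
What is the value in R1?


Register state trace:
  MOV R1, 14  → R1 = 14
  MOV R5, 147  → R5 = 147
  ADD R1, R5  → R1 = 14 + 147 = 161
Final: R1 = 161

161


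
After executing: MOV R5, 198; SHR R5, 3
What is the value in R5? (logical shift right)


Register state trace:
  MOV R5, 198  → R5 = 198
  SHR R5, 3  → R5 = 198 >> 3 = 198 // 2^3 = 24
Final: R5 = 24

24


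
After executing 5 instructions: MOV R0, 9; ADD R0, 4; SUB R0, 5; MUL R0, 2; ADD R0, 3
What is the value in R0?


Register state trace:
  MOV R0, 9  → R0 = 9
  ADD R0, 4  → R0 = 9 + 4 = 13
  SUB R0, 5  → R0 = 13 - 5 = 8
  MUL R0, 2  → R0 = 8 * 2 = 16
  ADD R0, 3  → R0 = 16 + 3 = 19
Final: R0 = 19

19


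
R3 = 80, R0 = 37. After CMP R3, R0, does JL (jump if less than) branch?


Trace:
  R3 = 80, R0 = 37
  CMP R3, R0  → compares 80 vs 37
  JL checks: is 80 less than 37?
  80 > 37, so condition is false
Branch taken: No

No


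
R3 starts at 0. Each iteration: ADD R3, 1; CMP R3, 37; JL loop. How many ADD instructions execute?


Loop trace (R3 starts at 0, target 37, step 1):
  ADD #1: R3 = 0 + 1 = 1  → 1 < 37, loop
  ADD #2: R3 = 1 + 1 = 2  → 2 < 37, loop
  ADD #3: R3 = 2 + 1 = 3  → 3 < 37, loop
  ADD #4: R3 = 3 + 1 = 4  → 4 < 37, loop
  ADD #5: R3 = 4 + 1 = 5  → 5 < 37, loop
  ADD #6: R3 = 5 + 1 = 6  → 6 < 37, loop
  ADD #7: R3 = 6 + 1 = 7  → 7 < 37, loop
  ADD #8: R3 = 7 + 1 = 8  → 8 < 37, loop
  ADD #9: R3 = 8 + 1 = 9  → 9 < 37, loop
  ADD #10: R3 = 9 + 1 = 10  → 10 < 37, loop
  ADD #11: R3 = 10 + 1 = 11  → 11 < 37, loop
  ADD #12: R3 = 11 + 1 = 12  → 12 < 37, loop
  ADD #13: R3 = 12 + 1 = 13  → 13 < 37, loop
  ADD #14: R3 = 13 + 1 = 14  → 14 < 37, loop
  ADD #15: R3 = 14 + 1 = 15  → 15 < 37, loop
  ADD #16: R3 = 15 + 1 = 16  → 16 < 37, loop
  ADD #17: R3 = 16 + 1 = 17  → 17 < 37, loop
  ADD #18: R3 = 17 + 1 = 18  → 18 < 37, loop
  ADD #19: R3 = 18 + 1 = 19  → 19 < 37, loop
  ADD #20: R3 = 19 + 1 = 20  → 20 < 37, loop
  ADD #21: R3 = 20 + 1 = 21  → 21 < 37, loop
  ADD #22: R3 = 21 + 1 = 22  → 22 < 37, loop
  ADD #23: R3 = 22 + 1 = 23  → 23 < 37, loop
  ADD #24: R3 = 23 + 1 = 24  → 24 < 37, loop
  ADD #25: R3 = 24 + 1 = 25  → 25 < 37, loop
  ADD #26: R3 = 25 + 1 = 26  → 26 < 37, loop
  ADD #27: R3 = 26 + 1 = 27  → 27 < 37, loop
  ADD #28: R3 = 27 + 1 = 28  → 28 < 37, loop
  ADD #29: R3 = 28 + 1 = 29  → 29 < 37, loop
  ADD #30: R3 = 29 + 1 = 30  → 30 < 37, loop
  ADD #31: R3 = 30 + 1 = 31  → 31 < 37, loop
  ADD #32: R3 = 31 + 1 = 32  → 32 < 37, loop
  ADD #33: R3 = 32 + 1 = 33  → 33 < 37, loop
  ADD #34: R3 = 33 + 1 = 34  → 34 < 37, loop
  ADD #35: R3 = 34 + 1 = 35  → 35 < 37, loop
  ADD #36: R3 = 35 + 1 = 36  → 36 < 37, loop
  ADD #37: R3 = 36 + 1 = 37  → 37 >= 37, exit
Total ADD instructions: 37

37


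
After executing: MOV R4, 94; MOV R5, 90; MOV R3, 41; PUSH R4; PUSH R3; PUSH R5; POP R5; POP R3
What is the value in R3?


Stack trace (top is rightmost):
  MOV R4, 94  → R4 = 94
  MOV R5, 90  → R5 = 90
  MOV R3, 41  → R3 = 41
  PUSH R4  → stack: [94]
  PUSH R3  → stack: [94, 41]
  PUSH R5  → stack: [94, 41, 90]
  POP R5  → R5 = 90, stack: [94, 41]
  POP R3  → R3 = 41, stack: [94]
Final: R3 = 41

41


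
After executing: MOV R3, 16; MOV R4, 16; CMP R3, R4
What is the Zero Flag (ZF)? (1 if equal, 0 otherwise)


Register state trace:
  MOV R3, 16  → R3 = 16
  MOV R4, 16  → R4 = 16
  CMP R3, R4  → computes 16 - 16 = 0
  Result is zero, so values are equal
ZF = 1

1


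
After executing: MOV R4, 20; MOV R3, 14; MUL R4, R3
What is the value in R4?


Register state trace:
  MOV R4, 20  → R4 = 20
  MOV R3, 14  → R3 = 14
  MUL R4, R3  → R4 = 20 * 14 = 280
Final: R4 = 280

280


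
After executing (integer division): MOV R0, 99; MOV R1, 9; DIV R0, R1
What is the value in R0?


Register state trace:
  MOV R0, 99  → R0 = 99
  MOV R1, 9  → R1 = 9
  DIV R0, R1  → R0 = 99 // 9 = 11
Final: R0 = 11

11


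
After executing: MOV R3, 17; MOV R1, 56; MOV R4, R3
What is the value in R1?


Register state trace:
  MOV R3, 17  → R3 = 17
  MOV R1, 56  → R1 = 56
  MOV R4, R3  → R4 = 17
Final: R1 = 56

56


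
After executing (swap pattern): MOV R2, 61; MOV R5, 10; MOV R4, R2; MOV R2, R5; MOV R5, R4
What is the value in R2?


Register state trace (swap pattern):
  MOV R2, 61  → R2 = 61
  MOV R5, 10  → R5 = 10
  MOV R4, R2  → R4 = 61  (save R2)
  MOV R2, R5  → R2 = 10  (R2 gets R5's value)
  MOV R5, R4  → R5 = 61  (R5 gets saved value)
Final: R2 = 10

10


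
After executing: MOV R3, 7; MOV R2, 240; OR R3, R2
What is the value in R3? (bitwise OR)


Register state trace:
  MOV R3, 7  → R3 = 7 (0b00000111)
  MOV R2, 240  → R2 = 240 (0b11110000)
  OR R3, R2   → R3 = 7 OR 240 = 247 (0b11110111)
Final: R3 = 247

247


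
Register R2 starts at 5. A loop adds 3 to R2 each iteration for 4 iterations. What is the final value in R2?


Starting value: R2 = 5
  Iter 1: R2 = 5 + 3 = 8
  Iter 2: R2 = 8 + 3 = 11
  Iter 3: R2 = 11 + 3 = 14
  Iter 4: R2 = 14 + 3 = 17
Final: R2 = 17

17


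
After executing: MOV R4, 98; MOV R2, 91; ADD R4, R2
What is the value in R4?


Register state trace:
  MOV R4, 98  → R4 = 98
  MOV R2, 91  → R2 = 91
  ADD R4, R2  → R4 = 98 + 91 = 189
Final: R4 = 189

189


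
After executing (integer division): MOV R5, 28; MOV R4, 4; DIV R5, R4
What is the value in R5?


Register state trace:
  MOV R5, 28  → R5 = 28
  MOV R4, 4  → R4 = 4
  DIV R5, R4  → R5 = 28 // 4 = 7
Final: R5 = 7

7


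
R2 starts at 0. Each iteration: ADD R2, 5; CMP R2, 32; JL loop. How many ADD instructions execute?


Loop trace (R2 starts at 0, target 32, step 5):
  ADD #1: R2 = 0 + 5 = 5  → 5 < 32, loop
  ADD #2: R2 = 5 + 5 = 10  → 10 < 32, loop
  ADD #3: R2 = 10 + 5 = 15  → 15 < 32, loop
  ADD #4: R2 = 15 + 5 = 20  → 20 < 32, loop
  ADD #5: R2 = 20 + 5 = 25  → 25 < 32, loop
  ADD #6: R2 = 25 + 5 = 30  → 30 < 32, loop
  ADD #7: R2 = 30 + 5 = 35  → 35 >= 32, exit
Total ADD instructions: 7

7


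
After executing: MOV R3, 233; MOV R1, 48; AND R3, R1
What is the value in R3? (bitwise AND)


Register state trace:
  MOV R3, 233  → R3 = 233 (0b11101001)
  MOV R1, 48  → R1 = 48 (0b00110000)
  AND R3, R1  → R3 = 233 AND 48 = 32 (0b00100000)
Final: R3 = 32

32


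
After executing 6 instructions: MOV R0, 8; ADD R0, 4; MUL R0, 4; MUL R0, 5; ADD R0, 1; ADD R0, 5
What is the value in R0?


Register state trace:
  MOV R0, 8  → R0 = 8
  ADD R0, 4  → R0 = 8 + 4 = 12
  MUL R0, 4  → R0 = 12 * 4 = 48
  MUL R0, 5  → R0 = 48 * 5 = 240
  ADD R0, 1  → R0 = 240 + 1 = 241
  ADD R0, 5  → R0 = 241 + 5 = 246
Final: R0 = 246

246


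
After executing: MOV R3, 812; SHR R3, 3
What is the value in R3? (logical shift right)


Register state trace:
  MOV R3, 812  → R3 = 812
  SHR R3, 3  → R3 = 812 >> 3 = 812 // 2^3 = 101
Final: R3 = 101

101


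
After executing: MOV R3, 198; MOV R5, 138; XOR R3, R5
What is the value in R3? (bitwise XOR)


Register state trace:
  MOV R3, 198  → R3 = 198 (0b11000110)
  MOV R5, 138  → R5 = 138 (0b10001010)
  XOR R3, R5  → R3 = 198 XOR 138 = 76 (0b01001100)
Final: R3 = 76

76


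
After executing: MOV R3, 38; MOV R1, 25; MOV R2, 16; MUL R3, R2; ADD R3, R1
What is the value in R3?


Register state trace:
  MOV R3, 38  → R3 = 38
  MOV R1, 25  → R1 = 25
  MOV R2, 16  → R2 = 16
  MUL R3, R2  → R3 = 38 * 16 = 608
  ADD R3, R1  → R3 = 608 + 25 = 633
Final: R3 = 633

633


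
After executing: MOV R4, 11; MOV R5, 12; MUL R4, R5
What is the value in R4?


Register state trace:
  MOV R4, 11  → R4 = 11
  MOV R5, 12  → R5 = 12
  MUL R4, R5  → R4 = 11 * 12 = 132
Final: R4 = 132

132


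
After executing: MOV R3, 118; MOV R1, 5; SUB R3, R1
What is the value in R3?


Register state trace:
  MOV R3, 118  → R3 = 118
  MOV R1, 5  → R1 = 5
  SUB R3, R1  → R3 = 118 - 5 = 113
Final: R3 = 113

113


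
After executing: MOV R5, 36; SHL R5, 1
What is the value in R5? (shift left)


Register state trace:
  MOV R5, 36  → R5 = 36
  SHL R5, 1  → R5 = 36 << 1 = 36 * 2^1 = 72
Final: R5 = 72

72


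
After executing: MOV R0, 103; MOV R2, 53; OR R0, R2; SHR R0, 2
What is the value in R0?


Register state trace:
  MOV R0, 103  → R0 = 103 (0b01100111)
  MOV R2, 53  → R2 = 53 (0b00110101)
  OR R0, R2  → R0 = 103 OR 53 = 119 (0b01110111)
  SHR R0, 2  → R0 = 119 >> 2 = 29
Final: R0 = 29

29


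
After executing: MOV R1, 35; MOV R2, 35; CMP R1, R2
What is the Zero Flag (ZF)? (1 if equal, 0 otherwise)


Register state trace:
  MOV R1, 35  → R1 = 35
  MOV R2, 35  → R2 = 35
  CMP R1, R2  → computes 35 - 35 = 0
  Result is zero, so values are equal
ZF = 1

1


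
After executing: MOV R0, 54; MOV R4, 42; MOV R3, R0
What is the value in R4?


Register state trace:
  MOV R0, 54  → R0 = 54
  MOV R4, 42  → R4 = 42
  MOV R3, R0  → R3 = 54
Final: R4 = 42

42


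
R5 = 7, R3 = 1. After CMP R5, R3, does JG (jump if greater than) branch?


Trace:
  R5 = 7, R3 = 1
  CMP R5, R3  → compares 7 vs 1
  JG checks: is 7 greater than 1?
  7 > 1, so condition is true
Branch taken: Yes

Yes


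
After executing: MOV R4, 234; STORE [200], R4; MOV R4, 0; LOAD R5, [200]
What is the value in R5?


Register and memory trace:
  MOV R4, 234  → R4 = 234
  STORE [200], R4  → mem[200] = 234
  MOV R4, 0  → R4 = 0
  LOAD R5, [200]  → R5 = mem[200] = 234
Final: R5 = 234

234


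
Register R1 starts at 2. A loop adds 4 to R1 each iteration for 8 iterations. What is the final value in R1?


Starting value: R1 = 2
  Iter 1: R1 = 2 + 4 = 6
  Iter 2: R1 = 6 + 4 = 10
  Iter 3: R1 = 10 + 4 = 14
  Iter 4: R1 = 14 + 4 = 18
  Iter 5: R1 = 18 + 4 = 22
  Iter 6: R1 = 22 + 4 = 26
  Iter 7: R1 = 26 + 4 = 30
  Iter 8: R1 = 30 + 4 = 34
Final: R1 = 34

34


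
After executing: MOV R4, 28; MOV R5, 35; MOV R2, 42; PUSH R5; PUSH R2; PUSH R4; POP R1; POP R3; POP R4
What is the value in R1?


Stack trace (top is rightmost):
  MOV R4, 28  → R4 = 28
  MOV R5, 35  → R5 = 35
  MOV R2, 42  → R2 = 42
  PUSH R5  → stack: [35]
  PUSH R2  → stack: [35, 42]
  PUSH R4  → stack: [35, 42, 28]
  POP R1  → R1 = 28, stack: [35, 42]
  POP R3  → R3 = 42, stack: [35]
  POP R4  → R4 = 35, stack: []
Final: R1 = 28

28


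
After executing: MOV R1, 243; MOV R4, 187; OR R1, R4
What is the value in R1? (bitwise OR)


Register state trace:
  MOV R1, 243  → R1 = 243 (0b11110011)
  MOV R4, 187  → R4 = 187 (0b10111011)
  OR R1, R4   → R1 = 243 OR 187 = 251 (0b11111011)
Final: R1 = 251

251


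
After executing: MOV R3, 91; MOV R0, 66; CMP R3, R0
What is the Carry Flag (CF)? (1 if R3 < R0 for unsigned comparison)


Register state trace:
  MOV R3, 91  → R3 = 91
  MOV R0, 66  → R0 = 66
  CMP R3, R0  → unsigned 91 - 66: no borrow
  91 >= 66, so CF = 0
CF = 0

0


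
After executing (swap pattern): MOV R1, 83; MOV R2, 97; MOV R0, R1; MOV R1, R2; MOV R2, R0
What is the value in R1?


Register state trace (swap pattern):
  MOV R1, 83  → R1 = 83
  MOV R2, 97  → R2 = 97
  MOV R0, R1  → R0 = 83  (save R1)
  MOV R1, R2  → R1 = 97  (R1 gets R2's value)
  MOV R2, R0  → R2 = 83  (R2 gets saved value)
Final: R1 = 97

97


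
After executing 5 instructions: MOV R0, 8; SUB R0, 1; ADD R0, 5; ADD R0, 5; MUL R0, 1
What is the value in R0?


Register state trace:
  MOV R0, 8  → R0 = 8
  SUB R0, 1  → R0 = 8 - 1 = 7
  ADD R0, 5  → R0 = 7 + 5 = 12
  ADD R0, 5  → R0 = 12 + 5 = 17
  MUL R0, 1  → R0 = 17 * 1 = 17
Final: R0 = 17

17


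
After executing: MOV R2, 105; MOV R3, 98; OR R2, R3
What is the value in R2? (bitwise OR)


Register state trace:
  MOV R2, 105  → R2 = 105 (0b01101001)
  MOV R3, 98  → R3 = 98 (0b01100010)
  OR R2, R3   → R2 = 105 OR 98 = 107 (0b01101011)
Final: R2 = 107

107


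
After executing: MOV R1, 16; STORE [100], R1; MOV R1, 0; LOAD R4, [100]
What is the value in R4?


Register and memory trace:
  MOV R1, 16  → R1 = 16
  STORE [100], R1  → mem[100] = 16
  MOV R1, 0  → R1 = 0
  LOAD R4, [100]  → R4 = mem[100] = 16
Final: R4 = 16

16


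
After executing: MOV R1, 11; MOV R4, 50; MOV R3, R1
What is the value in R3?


Register state trace:
  MOV R1, 11  → R1 = 11
  MOV R4, 50  → R4 = 50
  MOV R3, R1  → R3 = 11
Final: R3 = 11

11


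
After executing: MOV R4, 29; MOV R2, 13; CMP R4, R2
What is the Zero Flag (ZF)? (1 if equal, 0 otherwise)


Register state trace:
  MOV R4, 29  → R4 = 29
  MOV R2, 13  → R2 = 13
  CMP R4, R2  → computes 29 - 13 = 16
  Result is nonzero, so values are not equal
ZF = 0

0


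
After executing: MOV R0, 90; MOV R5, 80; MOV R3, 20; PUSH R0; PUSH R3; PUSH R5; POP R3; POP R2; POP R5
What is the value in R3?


Stack trace (top is rightmost):
  MOV R0, 90  → R0 = 90
  MOV R5, 80  → R5 = 80
  MOV R3, 20  → R3 = 20
  PUSH R0  → stack: [90]
  PUSH R3  → stack: [90, 20]
  PUSH R5  → stack: [90, 20, 80]
  POP R3  → R3 = 80, stack: [90, 20]
  POP R2  → R2 = 20, stack: [90]
  POP R5  → R5 = 90, stack: []
Final: R3 = 80

80


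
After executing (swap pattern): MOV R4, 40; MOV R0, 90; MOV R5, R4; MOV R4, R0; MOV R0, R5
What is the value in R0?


Register state trace (swap pattern):
  MOV R4, 40  → R4 = 40
  MOV R0, 90  → R0 = 90
  MOV R5, R4  → R5 = 40  (save R4)
  MOV R4, R0  → R4 = 90  (R4 gets R0's value)
  MOV R0, R5  → R0 = 40  (R0 gets saved value)
Final: R0 = 40

40


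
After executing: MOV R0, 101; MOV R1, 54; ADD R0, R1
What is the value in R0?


Register state trace:
  MOV R0, 101  → R0 = 101
  MOV R1, 54  → R1 = 54
  ADD R0, R1  → R0 = 101 + 54 = 155
Final: R0 = 155

155


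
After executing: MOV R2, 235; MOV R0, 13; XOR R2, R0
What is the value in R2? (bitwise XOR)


Register state trace:
  MOV R2, 235  → R2 = 235 (0b11101011)
  MOV R0, 13  → R0 = 13 (0b00001101)
  XOR R2, R0  → R2 = 235 XOR 13 = 230 (0b11100110)
Final: R2 = 230

230


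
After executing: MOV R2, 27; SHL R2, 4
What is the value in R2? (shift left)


Register state trace:
  MOV R2, 27  → R2 = 27
  SHL R2, 4  → R2 = 27 << 4 = 27 * 2^4 = 432
Final: R2 = 432

432


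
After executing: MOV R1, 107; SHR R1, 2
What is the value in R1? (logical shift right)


Register state trace:
  MOV R1, 107  → R1 = 107
  SHR R1, 2  → R1 = 107 >> 2 = 107 // 2^2 = 26
Final: R1 = 26

26


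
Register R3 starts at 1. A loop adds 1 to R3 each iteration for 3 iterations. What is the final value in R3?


Starting value: R3 = 1
  Iter 1: R3 = 1 + 1 = 2
  Iter 2: R3 = 2 + 1 = 3
  Iter 3: R3 = 3 + 1 = 4
Final: R3 = 4

4


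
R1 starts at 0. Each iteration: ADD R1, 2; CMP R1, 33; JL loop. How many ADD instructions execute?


Loop trace (R1 starts at 0, target 33, step 2):
  ADD #1: R1 = 0 + 2 = 2  → 2 < 33, loop
  ADD #2: R1 = 2 + 2 = 4  → 4 < 33, loop
  ADD #3: R1 = 4 + 2 = 6  → 6 < 33, loop
  ADD #4: R1 = 6 + 2 = 8  → 8 < 33, loop
  ADD #5: R1 = 8 + 2 = 10  → 10 < 33, loop
  ADD #6: R1 = 10 + 2 = 12  → 12 < 33, loop
  ADD #7: R1 = 12 + 2 = 14  → 14 < 33, loop
  ADD #8: R1 = 14 + 2 = 16  → 16 < 33, loop
  ADD #9: R1 = 16 + 2 = 18  → 18 < 33, loop
  ADD #10: R1 = 18 + 2 = 20  → 20 < 33, loop
  ADD #11: R1 = 20 + 2 = 22  → 22 < 33, loop
  ADD #12: R1 = 22 + 2 = 24  → 24 < 33, loop
  ADD #13: R1 = 24 + 2 = 26  → 26 < 33, loop
  ADD #14: R1 = 26 + 2 = 28  → 28 < 33, loop
  ADD #15: R1 = 28 + 2 = 30  → 30 < 33, loop
  ADD #16: R1 = 30 + 2 = 32  → 32 < 33, loop
  ADD #17: R1 = 32 + 2 = 34  → 34 >= 33, exit
Total ADD instructions: 17

17


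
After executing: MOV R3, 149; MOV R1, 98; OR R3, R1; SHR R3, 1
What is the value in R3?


Register state trace:
  MOV R3, 149  → R3 = 149 (0b10010101)
  MOV R1, 98  → R1 = 98 (0b01100010)
  OR R3, R1  → R3 = 149 OR 98 = 247 (0b11110111)
  SHR R3, 1  → R3 = 247 >> 1 = 123
Final: R3 = 123

123


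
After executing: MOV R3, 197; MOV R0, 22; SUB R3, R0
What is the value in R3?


Register state trace:
  MOV R3, 197  → R3 = 197
  MOV R0, 22  → R0 = 22
  SUB R3, R0  → R3 = 197 - 22 = 175
Final: R3 = 175

175


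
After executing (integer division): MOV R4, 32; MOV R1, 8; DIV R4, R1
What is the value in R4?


Register state trace:
  MOV R4, 32  → R4 = 32
  MOV R1, 8  → R1 = 8
  DIV R4, R1  → R4 = 32 // 8 = 4
Final: R4 = 4

4


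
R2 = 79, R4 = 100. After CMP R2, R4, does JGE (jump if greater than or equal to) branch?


Trace:
  R2 = 79, R4 = 100
  CMP R2, R4  → compares 79 vs 100
  JGE checks: is 79 greater than or equal to 100?
  79 < 100, so condition is false
Branch taken: No

No


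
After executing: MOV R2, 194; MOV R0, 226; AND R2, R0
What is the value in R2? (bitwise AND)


Register state trace:
  MOV R2, 194  → R2 = 194 (0b11000010)
  MOV R0, 226  → R0 = 226 (0b11100010)
  AND R2, R0  → R2 = 194 AND 226 = 194 (0b11000010)
Final: R2 = 194

194


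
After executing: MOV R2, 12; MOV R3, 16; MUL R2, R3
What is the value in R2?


Register state trace:
  MOV R2, 12  → R2 = 12
  MOV R3, 16  → R3 = 16
  MUL R2, R3  → R2 = 12 * 16 = 192
Final: R2 = 192

192


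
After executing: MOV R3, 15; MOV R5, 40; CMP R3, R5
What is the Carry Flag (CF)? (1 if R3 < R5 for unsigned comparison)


Register state trace:
  MOV R3, 15  → R3 = 15
  MOV R5, 40  → R5 = 40
  CMP R3, R5  → unsigned 15 - 40: borrow occurs
  15 < 40, so CF = 1
CF = 1

1


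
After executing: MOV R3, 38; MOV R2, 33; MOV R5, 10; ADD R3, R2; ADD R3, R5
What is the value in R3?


Register state trace:
  MOV R3, 38  → R3 = 38
  MOV R2, 33  → R2 = 33
  MOV R5, 10  → R5 = 10
  ADD R3, R2  → R3 = 38 + 33 = 71
  ADD R3, R5  → R3 = 71 + 10 = 81
Final: R3 = 81

81


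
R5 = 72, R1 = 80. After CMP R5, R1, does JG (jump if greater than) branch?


Trace:
  R5 = 72, R1 = 80
  CMP R5, R1  → compares 72 vs 80
  JG checks: is 72 greater than 80?
  72 < 80, so condition is false
Branch taken: No

No


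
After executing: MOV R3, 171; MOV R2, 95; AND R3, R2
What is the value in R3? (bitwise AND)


Register state trace:
  MOV R3, 171  → R3 = 171 (0b10101011)
  MOV R2, 95  → R2 = 95 (0b01011111)
  AND R3, R2  → R3 = 171 AND 95 = 11 (0b00001011)
Final: R3 = 11

11


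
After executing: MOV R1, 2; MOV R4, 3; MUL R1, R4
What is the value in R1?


Register state trace:
  MOV R1, 2  → R1 = 2
  MOV R4, 3  → R4 = 3
  MUL R1, R4  → R1 = 2 * 3 = 6
Final: R1 = 6

6


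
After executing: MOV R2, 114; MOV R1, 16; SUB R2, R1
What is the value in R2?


Register state trace:
  MOV R2, 114  → R2 = 114
  MOV R1, 16  → R1 = 16
  SUB R2, R1  → R2 = 114 - 16 = 98
Final: R2 = 98

98


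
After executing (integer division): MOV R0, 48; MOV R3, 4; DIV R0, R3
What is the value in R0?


Register state trace:
  MOV R0, 48  → R0 = 48
  MOV R3, 4  → R3 = 4
  DIV R0, R3  → R0 = 48 // 4 = 12
Final: R0 = 12

12


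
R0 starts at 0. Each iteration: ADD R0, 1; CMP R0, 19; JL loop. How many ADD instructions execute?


Loop trace (R0 starts at 0, target 19, step 1):
  ADD #1: R0 = 0 + 1 = 1  → 1 < 19, loop
  ADD #2: R0 = 1 + 1 = 2  → 2 < 19, loop
  ADD #3: R0 = 2 + 1 = 3  → 3 < 19, loop
  ADD #4: R0 = 3 + 1 = 4  → 4 < 19, loop
  ADD #5: R0 = 4 + 1 = 5  → 5 < 19, loop
  ADD #6: R0 = 5 + 1 = 6  → 6 < 19, loop
  ADD #7: R0 = 6 + 1 = 7  → 7 < 19, loop
  ADD #8: R0 = 7 + 1 = 8  → 8 < 19, loop
  ADD #9: R0 = 8 + 1 = 9  → 9 < 19, loop
  ADD #10: R0 = 9 + 1 = 10  → 10 < 19, loop
  ADD #11: R0 = 10 + 1 = 11  → 11 < 19, loop
  ADD #12: R0 = 11 + 1 = 12  → 12 < 19, loop
  ADD #13: R0 = 12 + 1 = 13  → 13 < 19, loop
  ADD #14: R0 = 13 + 1 = 14  → 14 < 19, loop
  ADD #15: R0 = 14 + 1 = 15  → 15 < 19, loop
  ADD #16: R0 = 15 + 1 = 16  → 16 < 19, loop
  ADD #17: R0 = 16 + 1 = 17  → 17 < 19, loop
  ADD #18: R0 = 17 + 1 = 18  → 18 < 19, loop
  ADD #19: R0 = 18 + 1 = 19  → 19 >= 19, exit
Total ADD instructions: 19

19


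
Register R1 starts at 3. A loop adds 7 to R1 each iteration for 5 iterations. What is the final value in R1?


Starting value: R1 = 3
  Iter 1: R1 = 3 + 7 = 10
  Iter 2: R1 = 10 + 7 = 17
  Iter 3: R1 = 17 + 7 = 24
  Iter 4: R1 = 24 + 7 = 31
  Iter 5: R1 = 31 + 7 = 38
Final: R1 = 38

38


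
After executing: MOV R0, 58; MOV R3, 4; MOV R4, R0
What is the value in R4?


Register state trace:
  MOV R0, 58  → R0 = 58
  MOV R3, 4  → R3 = 4
  MOV R4, R0  → R4 = 58
Final: R4 = 58

58


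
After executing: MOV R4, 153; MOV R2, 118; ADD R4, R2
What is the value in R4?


Register state trace:
  MOV R4, 153  → R4 = 153
  MOV R2, 118  → R2 = 118
  ADD R4, R2  → R4 = 153 + 118 = 271
Final: R4 = 271

271


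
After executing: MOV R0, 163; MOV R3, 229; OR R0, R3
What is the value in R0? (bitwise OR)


Register state trace:
  MOV R0, 163  → R0 = 163 (0b10100011)
  MOV R3, 229  → R3 = 229 (0b11100101)
  OR R0, R3   → R0 = 163 OR 229 = 231 (0b11100111)
Final: R0 = 231

231


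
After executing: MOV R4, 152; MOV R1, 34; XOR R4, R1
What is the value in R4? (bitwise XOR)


Register state trace:
  MOV R4, 152  → R4 = 152 (0b10011000)
  MOV R1, 34  → R1 = 34 (0b00100010)
  XOR R4, R1  → R4 = 152 XOR 34 = 186 (0b10111010)
Final: R4 = 186

186


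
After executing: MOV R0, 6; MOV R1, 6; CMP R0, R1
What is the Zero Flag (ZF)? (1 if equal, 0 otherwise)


Register state trace:
  MOV R0, 6  → R0 = 6
  MOV R1, 6  → R1 = 6
  CMP R0, R1  → computes 6 - 6 = 0
  Result is zero, so values are equal
ZF = 1

1


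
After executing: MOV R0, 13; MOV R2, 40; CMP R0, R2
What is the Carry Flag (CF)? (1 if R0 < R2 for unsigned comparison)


Register state trace:
  MOV R0, 13  → R0 = 13
  MOV R2, 40  → R2 = 40
  CMP R0, R2  → unsigned 13 - 40: borrow occurs
  13 < 40, so CF = 1
CF = 1

1


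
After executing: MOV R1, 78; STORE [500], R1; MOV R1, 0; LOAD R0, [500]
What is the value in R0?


Register and memory trace:
  MOV R1, 78  → R1 = 78
  STORE [500], R1  → mem[500] = 78
  MOV R1, 0  → R1 = 0
  LOAD R0, [500]  → R0 = mem[500] = 78
Final: R0 = 78

78


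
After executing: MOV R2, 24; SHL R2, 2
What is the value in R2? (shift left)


Register state trace:
  MOV R2, 24  → R2 = 24
  SHL R2, 2  → R2 = 24 << 2 = 24 * 2^2 = 96
Final: R2 = 96

96


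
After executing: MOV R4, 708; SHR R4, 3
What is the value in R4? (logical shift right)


Register state trace:
  MOV R4, 708  → R4 = 708
  SHR R4, 3  → R4 = 708 >> 3 = 708 // 2^3 = 88
Final: R4 = 88

88


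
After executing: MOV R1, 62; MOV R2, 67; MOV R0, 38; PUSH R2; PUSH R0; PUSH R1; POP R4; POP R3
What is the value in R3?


Stack trace (top is rightmost):
  MOV R1, 62  → R1 = 62
  MOV R2, 67  → R2 = 67
  MOV R0, 38  → R0 = 38
  PUSH R2  → stack: [67]
  PUSH R0  → stack: [67, 38]
  PUSH R1  → stack: [67, 38, 62]
  POP R4  → R4 = 62, stack: [67, 38]
  POP R3  → R3 = 38, stack: [67]
Final: R3 = 38

38


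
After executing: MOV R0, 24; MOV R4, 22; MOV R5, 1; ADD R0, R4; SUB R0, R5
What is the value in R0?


Register state trace:
  MOV R0, 24  → R0 = 24
  MOV R4, 22  → R4 = 22
  MOV R5, 1  → R5 = 1
  ADD R0, R4  → R0 = 24 + 22 = 46
  SUB R0, R5  → R0 = 46 - 1 = 45
Final: R0 = 45

45


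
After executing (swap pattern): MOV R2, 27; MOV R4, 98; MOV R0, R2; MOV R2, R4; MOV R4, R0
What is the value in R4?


Register state trace (swap pattern):
  MOV R2, 27  → R2 = 27
  MOV R4, 98  → R4 = 98
  MOV R0, R2  → R0 = 27  (save R2)
  MOV R2, R4  → R2 = 98  (R2 gets R4's value)
  MOV R4, R0  → R4 = 27  (R4 gets saved value)
Final: R4 = 27

27


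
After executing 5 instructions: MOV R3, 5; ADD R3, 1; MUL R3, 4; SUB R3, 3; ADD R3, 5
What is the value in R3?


Register state trace:
  MOV R3, 5  → R3 = 5
  ADD R3, 1  → R3 = 5 + 1 = 6
  MUL R3, 4  → R3 = 6 * 4 = 24
  SUB R3, 3  → R3 = 24 - 3 = 21
  ADD R3, 5  → R3 = 21 + 5 = 26
Final: R3 = 26

26


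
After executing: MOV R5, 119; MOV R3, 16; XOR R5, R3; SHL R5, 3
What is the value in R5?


Register state trace:
  MOV R5, 119  → R5 = 119 (0b01110111)
  MOV R3, 16  → R3 = 16 (0b00010000)
  XOR R5, R3  → R5 = 119 XOR 16 = 103 (0b01100111)
  SHL R5, 3  → R5 = 103 << 3 = 824
Final: R5 = 824

824


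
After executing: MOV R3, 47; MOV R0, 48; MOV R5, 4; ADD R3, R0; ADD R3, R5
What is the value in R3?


Register state trace:
  MOV R3, 47  → R3 = 47
  MOV R0, 48  → R0 = 48
  MOV R5, 4  → R5 = 4
  ADD R3, R0  → R3 = 47 + 48 = 95
  ADD R3, R5  → R3 = 95 + 4 = 99
Final: R3 = 99

99


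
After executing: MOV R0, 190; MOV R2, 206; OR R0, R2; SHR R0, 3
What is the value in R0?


Register state trace:
  MOV R0, 190  → R0 = 190 (0b10111110)
  MOV R2, 206  → R2 = 206 (0b11001110)
  OR R0, R2  → R0 = 190 OR 206 = 254 (0b11111110)
  SHR R0, 3  → R0 = 254 >> 3 = 31
Final: R0 = 31

31


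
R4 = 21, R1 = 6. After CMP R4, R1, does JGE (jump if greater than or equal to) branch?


Trace:
  R4 = 21, R1 = 6
  CMP R4, R1  → compares 21 vs 6
  JGE checks: is 21 greater than or equal to 6?
  21 > 6, so condition is true
Branch taken: Yes

Yes


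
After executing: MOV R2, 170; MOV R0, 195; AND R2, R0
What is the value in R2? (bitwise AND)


Register state trace:
  MOV R2, 170  → R2 = 170 (0b10101010)
  MOV R0, 195  → R0 = 195 (0b11000011)
  AND R2, R0  → R2 = 170 AND 195 = 130 (0b10000010)
Final: R2 = 130

130


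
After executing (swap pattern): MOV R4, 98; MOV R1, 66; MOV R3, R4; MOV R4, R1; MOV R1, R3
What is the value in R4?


Register state trace (swap pattern):
  MOV R4, 98  → R4 = 98
  MOV R1, 66  → R1 = 66
  MOV R3, R4  → R3 = 98  (save R4)
  MOV R4, R1  → R4 = 66  (R4 gets R1's value)
  MOV R1, R3  → R1 = 98  (R1 gets saved value)
Final: R4 = 66

66


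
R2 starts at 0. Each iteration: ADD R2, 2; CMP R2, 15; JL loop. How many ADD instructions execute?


Loop trace (R2 starts at 0, target 15, step 2):
  ADD #1: R2 = 0 + 2 = 2  → 2 < 15, loop
  ADD #2: R2 = 2 + 2 = 4  → 4 < 15, loop
  ADD #3: R2 = 4 + 2 = 6  → 6 < 15, loop
  ADD #4: R2 = 6 + 2 = 8  → 8 < 15, loop
  ADD #5: R2 = 8 + 2 = 10  → 10 < 15, loop
  ADD #6: R2 = 10 + 2 = 12  → 12 < 15, loop
  ADD #7: R2 = 12 + 2 = 14  → 14 < 15, loop
  ADD #8: R2 = 14 + 2 = 16  → 16 >= 15, exit
Total ADD instructions: 8

8


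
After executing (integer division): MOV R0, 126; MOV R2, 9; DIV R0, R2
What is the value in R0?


Register state trace:
  MOV R0, 126  → R0 = 126
  MOV R2, 9  → R2 = 9
  DIV R0, R2  → R0 = 126 // 9 = 14
Final: R0 = 14

14


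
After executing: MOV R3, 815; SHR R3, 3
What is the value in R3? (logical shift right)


Register state trace:
  MOV R3, 815  → R3 = 815
  SHR R3, 3  → R3 = 815 >> 3 = 815 // 2^3 = 101
Final: R3 = 101

101


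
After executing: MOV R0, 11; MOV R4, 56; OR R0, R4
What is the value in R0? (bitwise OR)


Register state trace:
  MOV R0, 11  → R0 = 11 (0b00001011)
  MOV R4, 56  → R4 = 56 (0b00111000)
  OR R0, R4   → R0 = 11 OR 56 = 59 (0b00111011)
Final: R0 = 59

59


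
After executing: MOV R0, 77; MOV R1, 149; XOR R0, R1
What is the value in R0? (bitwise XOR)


Register state trace:
  MOV R0, 77  → R0 = 77 (0b01001101)
  MOV R1, 149  → R1 = 149 (0b10010101)
  XOR R0, R1  → R0 = 77 XOR 149 = 216 (0b11011000)
Final: R0 = 216

216


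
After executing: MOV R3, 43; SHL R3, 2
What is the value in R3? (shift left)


Register state trace:
  MOV R3, 43  → R3 = 43
  SHL R3, 2  → R3 = 43 << 2 = 43 * 2^2 = 172
Final: R3 = 172

172


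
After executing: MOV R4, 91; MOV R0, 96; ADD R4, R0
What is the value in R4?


Register state trace:
  MOV R4, 91  → R4 = 91
  MOV R0, 96  → R0 = 96
  ADD R4, R0  → R4 = 91 + 96 = 187
Final: R4 = 187

187


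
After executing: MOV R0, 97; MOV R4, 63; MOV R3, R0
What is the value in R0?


Register state trace:
  MOV R0, 97  → R0 = 97
  MOV R4, 63  → R4 = 63
  MOV R3, R0  → R3 = 97
Final: R0 = 97

97


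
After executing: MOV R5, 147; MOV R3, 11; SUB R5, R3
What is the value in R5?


Register state trace:
  MOV R5, 147  → R5 = 147
  MOV R3, 11  → R3 = 11
  SUB R5, R3  → R5 = 147 - 11 = 136
Final: R5 = 136

136


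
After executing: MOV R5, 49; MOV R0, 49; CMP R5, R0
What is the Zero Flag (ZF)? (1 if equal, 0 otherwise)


Register state trace:
  MOV R5, 49  → R5 = 49
  MOV R0, 49  → R0 = 49
  CMP R5, R0  → computes 49 - 49 = 0
  Result is zero, so values are equal
ZF = 1

1


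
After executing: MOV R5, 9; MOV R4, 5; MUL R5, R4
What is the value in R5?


Register state trace:
  MOV R5, 9  → R5 = 9
  MOV R4, 5  → R4 = 5
  MUL R5, R4  → R5 = 9 * 5 = 45
Final: R5 = 45

45


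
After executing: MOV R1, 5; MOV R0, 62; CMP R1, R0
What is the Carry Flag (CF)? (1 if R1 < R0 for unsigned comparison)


Register state trace:
  MOV R1, 5  → R1 = 5
  MOV R0, 62  → R0 = 62
  CMP R1, R0  → unsigned 5 - 62: borrow occurs
  5 < 62, so CF = 1
CF = 1

1


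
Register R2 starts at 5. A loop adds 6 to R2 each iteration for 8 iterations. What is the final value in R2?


Starting value: R2 = 5
  Iter 1: R2 = 5 + 6 = 11
  Iter 2: R2 = 11 + 6 = 17
  Iter 3: R2 = 17 + 6 = 23
  Iter 4: R2 = 23 + 6 = 29
  Iter 5: R2 = 29 + 6 = 35
  Iter 6: R2 = 35 + 6 = 41
  Iter 7: R2 = 41 + 6 = 47
  Iter 8: R2 = 47 + 6 = 53
Final: R2 = 53

53


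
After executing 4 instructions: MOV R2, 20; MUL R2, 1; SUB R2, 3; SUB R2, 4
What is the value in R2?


Register state trace:
  MOV R2, 20  → R2 = 20
  MUL R2, 1  → R2 = 20 * 1 = 20
  SUB R2, 3  → R2 = 20 - 3 = 17
  SUB R2, 4  → R2 = 17 - 4 = 13
Final: R2 = 13

13


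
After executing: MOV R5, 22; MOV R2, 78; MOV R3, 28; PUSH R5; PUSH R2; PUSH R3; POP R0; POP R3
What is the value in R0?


Stack trace (top is rightmost):
  MOV R5, 22  → R5 = 22
  MOV R2, 78  → R2 = 78
  MOV R3, 28  → R3 = 28
  PUSH R5  → stack: [22]
  PUSH R2  → stack: [22, 78]
  PUSH R3  → stack: [22, 78, 28]
  POP R0  → R0 = 28, stack: [22, 78]
  POP R3  → R3 = 78, stack: [22]
Final: R0 = 28

28


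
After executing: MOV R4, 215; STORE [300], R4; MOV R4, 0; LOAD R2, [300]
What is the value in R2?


Register and memory trace:
  MOV R4, 215  → R4 = 215
  STORE [300], R4  → mem[300] = 215
  MOV R4, 0  → R4 = 0
  LOAD R2, [300]  → R2 = mem[300] = 215
Final: R2 = 215

215


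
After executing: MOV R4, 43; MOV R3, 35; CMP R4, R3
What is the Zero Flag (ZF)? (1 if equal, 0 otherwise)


Register state trace:
  MOV R4, 43  → R4 = 43
  MOV R3, 35  → R3 = 35
  CMP R4, R3  → computes 43 - 35 = 8
  Result is nonzero, so values are not equal
ZF = 0

0


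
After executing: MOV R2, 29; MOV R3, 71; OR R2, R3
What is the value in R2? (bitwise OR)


Register state trace:
  MOV R2, 29  → R2 = 29 (0b00011101)
  MOV R3, 71  → R3 = 71 (0b01000111)
  OR R2, R3   → R2 = 29 OR 71 = 95 (0b01011111)
Final: R2 = 95

95


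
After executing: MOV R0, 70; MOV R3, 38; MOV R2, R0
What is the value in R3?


Register state trace:
  MOV R0, 70  → R0 = 70
  MOV R3, 38  → R3 = 38
  MOV R2, R0  → R2 = 70
Final: R3 = 38

38


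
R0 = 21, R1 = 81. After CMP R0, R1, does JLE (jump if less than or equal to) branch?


Trace:
  R0 = 21, R1 = 81
  CMP R0, R1  → compares 21 vs 81
  JLE checks: is 21 less than or equal to 81?
  21 < 81, so condition is true
Branch taken: Yes

Yes


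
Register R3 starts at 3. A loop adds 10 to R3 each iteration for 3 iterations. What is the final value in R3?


Starting value: R3 = 3
  Iter 1: R3 = 3 + 10 = 13
  Iter 2: R3 = 13 + 10 = 23
  Iter 3: R3 = 23 + 10 = 33
Final: R3 = 33

33


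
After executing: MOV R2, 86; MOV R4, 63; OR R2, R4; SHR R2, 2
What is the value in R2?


Register state trace:
  MOV R2, 86  → R2 = 86 (0b01010110)
  MOV R4, 63  → R4 = 63 (0b00111111)
  OR R2, R4  → R2 = 86 OR 63 = 127 (0b01111111)
  SHR R2, 2  → R2 = 127 >> 2 = 31
Final: R2 = 31

31
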